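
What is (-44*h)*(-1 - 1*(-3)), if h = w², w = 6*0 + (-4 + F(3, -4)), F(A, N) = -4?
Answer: -5632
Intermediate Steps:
w = -8 (w = 6*0 + (-4 - 4) = 0 - 8 = -8)
h = 64 (h = (-8)² = 64)
(-44*h)*(-1 - 1*(-3)) = (-44*64)*(-1 - 1*(-3)) = -2816*(-1 + 3) = -2816*2 = -5632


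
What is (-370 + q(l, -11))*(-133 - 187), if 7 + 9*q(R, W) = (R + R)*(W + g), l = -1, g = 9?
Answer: 355520/3 ≈ 1.1851e+5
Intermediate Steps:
q(R, W) = -7/9 + 2*R*(9 + W)/9 (q(R, W) = -7/9 + ((R + R)*(W + 9))/9 = -7/9 + ((2*R)*(9 + W))/9 = -7/9 + (2*R*(9 + W))/9 = -7/9 + 2*R*(9 + W)/9)
(-370 + q(l, -11))*(-133 - 187) = (-370 + (-7/9 + 2*(-1) + (2/9)*(-1)*(-11)))*(-133 - 187) = (-370 + (-7/9 - 2 + 22/9))*(-320) = (-370 - 1/3)*(-320) = -1111/3*(-320) = 355520/3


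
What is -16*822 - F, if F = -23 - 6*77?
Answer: -12667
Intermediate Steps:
F = -485 (F = -23 - 462 = -485)
-16*822 - F = -16*822 - 1*(-485) = -13152 + 485 = -12667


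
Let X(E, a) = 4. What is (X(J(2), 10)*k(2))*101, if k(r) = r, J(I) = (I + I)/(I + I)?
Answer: 808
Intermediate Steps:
J(I) = 1 (J(I) = (2*I)/((2*I)) = (2*I)*(1/(2*I)) = 1)
(X(J(2), 10)*k(2))*101 = (4*2)*101 = 8*101 = 808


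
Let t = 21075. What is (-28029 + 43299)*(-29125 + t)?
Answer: -122923500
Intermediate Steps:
(-28029 + 43299)*(-29125 + t) = (-28029 + 43299)*(-29125 + 21075) = 15270*(-8050) = -122923500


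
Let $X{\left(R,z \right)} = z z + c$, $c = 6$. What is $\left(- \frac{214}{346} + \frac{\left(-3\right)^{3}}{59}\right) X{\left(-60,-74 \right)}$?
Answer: $- \frac{60214288}{10207} \approx -5899.3$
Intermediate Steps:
$X{\left(R,z \right)} = 6 + z^{2}$ ($X{\left(R,z \right)} = z z + 6 = z^{2} + 6 = 6 + z^{2}$)
$\left(- \frac{214}{346} + \frac{\left(-3\right)^{3}}{59}\right) X{\left(-60,-74 \right)} = \left(- \frac{214}{346} + \frac{\left(-3\right)^{3}}{59}\right) \left(6 + \left(-74\right)^{2}\right) = \left(\left(-214\right) \frac{1}{346} - \frac{27}{59}\right) \left(6 + 5476\right) = \left(- \frac{107}{173} - \frac{27}{59}\right) 5482 = \left(- \frac{10984}{10207}\right) 5482 = - \frac{60214288}{10207}$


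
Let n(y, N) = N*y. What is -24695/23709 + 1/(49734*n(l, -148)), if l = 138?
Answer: -8361457140943/8027608308048 ≈ -1.0416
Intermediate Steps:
-24695/23709 + 1/(49734*n(l, -148)) = -24695/23709 + 1/(49734*((-148*138))) = -24695*1/23709 + (1/49734)/(-20424) = -24695/23709 + (1/49734)*(-1/20424) = -24695/23709 - 1/1015767216 = -8361457140943/8027608308048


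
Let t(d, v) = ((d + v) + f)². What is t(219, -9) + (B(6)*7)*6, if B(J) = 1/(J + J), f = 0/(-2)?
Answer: 88207/2 ≈ 44104.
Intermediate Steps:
f = 0 (f = 0*(-½) = 0)
B(J) = 1/(2*J)
t(d, v) = (d + v)² (t(d, v) = ((d + v) + 0)² = (d + v)²)
t(219, -9) + (B(6)*7)*6 = (219 - 9)² + (((½)/6)*7)*6 = 210² + (((½)*(⅙))*7)*6 = 44100 + ((1/12)*7)*6 = 44100 + (7/12)*6 = 44100 + 7/2 = 88207/2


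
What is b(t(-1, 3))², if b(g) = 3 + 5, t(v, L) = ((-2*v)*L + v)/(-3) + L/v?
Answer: 64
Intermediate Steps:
t(v, L) = -v/3 + L/v + 2*L*v/3 (t(v, L) = (-2*L*v + v)*(-⅓) + L/v = (v - 2*L*v)*(-⅓) + L/v = (-v/3 + 2*L*v/3) + L/v = -v/3 + L/v + 2*L*v/3)
b(g) = 8
b(t(-1, 3))² = 8² = 64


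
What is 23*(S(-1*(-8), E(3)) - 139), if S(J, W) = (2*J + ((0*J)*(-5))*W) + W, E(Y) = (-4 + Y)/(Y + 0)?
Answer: -8510/3 ≈ -2836.7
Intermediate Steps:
E(Y) = (-4 + Y)/Y
S(J, W) = W + 2*J (S(J, W) = (2*J + (0*(-5))*W) + W = (2*J + 0*W) + W = (2*J + 0) + W = 2*J + W = W + 2*J)
23*(S(-1*(-8), E(3)) - 139) = 23*(((-4 + 3)/3 + 2*(-1*(-8))) - 139) = 23*(((1/3)*(-1) + 2*8) - 139) = 23*((-1/3 + 16) - 139) = 23*(47/3 - 139) = 23*(-370/3) = -8510/3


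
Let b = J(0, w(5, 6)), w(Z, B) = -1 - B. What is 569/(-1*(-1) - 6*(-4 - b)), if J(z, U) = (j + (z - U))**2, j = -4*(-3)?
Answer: 569/2191 ≈ 0.25970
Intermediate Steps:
j = 12
J(z, U) = (12 + z - U)**2 (J(z, U) = (12 + (z - U))**2 = (12 + z - U)**2)
b = 361 (b = (12 + 0 - (-1 - 1*6))**2 = (12 + 0 - (-1 - 6))**2 = (12 + 0 - 1*(-7))**2 = (12 + 0 + 7)**2 = 19**2 = 361)
569/(-1*(-1) - 6*(-4 - b)) = 569/(-1*(-1) - 6*(-4 - 1*361)) = 569/(1 - 6*(-4 - 361)) = 569/(1 - 6*(-365)) = 569/(1 + 2190) = 569/2191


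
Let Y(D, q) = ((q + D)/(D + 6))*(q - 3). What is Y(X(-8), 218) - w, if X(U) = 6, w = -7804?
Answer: 35452/3 ≈ 11817.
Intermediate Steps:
Y(D, q) = (-3 + q)*(D + q)/(6 + D) (Y(D, q) = ((D + q)/(6 + D))*(-3 + q) = (-3 + q)*(D + q)/(6 + D))
Y(X(-8), 218) - w = (218**2 - 3*6 - 3*218 + 6*218)/(6 + 6) - 1*(-7804) = (47524 - 18 - 654 + 1308)/12 + 7804 = (1/12)*48160 + 7804 = 12040/3 + 7804 = 35452/3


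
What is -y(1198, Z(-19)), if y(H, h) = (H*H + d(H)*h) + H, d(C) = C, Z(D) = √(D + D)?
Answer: -1436402 - 1198*I*√38 ≈ -1.4364e+6 - 7385.0*I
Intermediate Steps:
Z(D) = √2*√D (Z(D) = √(2*D) = √2*√D)
y(H, h) = H + H² + H*h (y(H, h) = (H*H + H*h) + H = (H² + H*h) + H = H + H² + H*h)
-y(1198, Z(-19)) = -1198*(1 + 1198 + √2*√(-19)) = -1198*(1 + 1198 + √2*(I*√19)) = -1198*(1 + 1198 + I*√38) = -1198*(1199 + I*√38) = -(1436402 + 1198*I*√38) = -1436402 - 1198*I*√38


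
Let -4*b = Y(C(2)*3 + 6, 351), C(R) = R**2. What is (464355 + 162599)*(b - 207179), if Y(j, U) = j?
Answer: -129894524059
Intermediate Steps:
b = -9/2 (b = -(2**2*3 + 6)/4 = -(4*3 + 6)/4 = -(12 + 6)/4 = -1/4*18 = -9/2 ≈ -4.5000)
(464355 + 162599)*(b - 207179) = (464355 + 162599)*(-9/2 - 207179) = 626954*(-414367/2) = -129894524059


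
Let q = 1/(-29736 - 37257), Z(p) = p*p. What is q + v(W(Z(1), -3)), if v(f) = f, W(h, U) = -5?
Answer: -334966/66993 ≈ -5.0000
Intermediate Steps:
Z(p) = p**2
q = -1/66993 (q = 1/(-66993) = -1/66993 ≈ -1.4927e-5)
q + v(W(Z(1), -3)) = -1/66993 - 5 = -334966/66993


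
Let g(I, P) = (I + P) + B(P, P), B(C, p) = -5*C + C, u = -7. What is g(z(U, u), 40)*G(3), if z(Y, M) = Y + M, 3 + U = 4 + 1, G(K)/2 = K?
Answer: -750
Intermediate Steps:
G(K) = 2*K
B(C, p) = -4*C
U = 2 (U = -3 + (4 + 1) = -3 + 5 = 2)
z(Y, M) = M + Y
g(I, P) = I - 3*P (g(I, P) = (I + P) - 4*P = I - 3*P)
g(z(U, u), 40)*G(3) = ((-7 + 2) - 3*40)*(2*3) = (-5 - 120)*6 = -125*6 = -750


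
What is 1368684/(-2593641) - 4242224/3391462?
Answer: -113366999084/63740832559 ≈ -1.7786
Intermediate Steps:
1368684/(-2593641) - 4242224/3391462 = 1368684*(-1/2593641) - 4242224*1/3391462 = -19836/37589 - 2121112/1695731 = -113366999084/63740832559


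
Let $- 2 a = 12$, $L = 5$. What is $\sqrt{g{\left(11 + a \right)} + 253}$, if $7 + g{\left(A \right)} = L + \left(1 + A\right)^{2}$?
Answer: $\sqrt{287} \approx 16.941$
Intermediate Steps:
$a = -6$ ($a = \left(- \frac{1}{2}\right) 12 = -6$)
$g{\left(A \right)} = -2 + \left(1 + A\right)^{2}$ ($g{\left(A \right)} = -7 + \left(5 + \left(1 + A\right)^{2}\right) = -2 + \left(1 + A\right)^{2}$)
$\sqrt{g{\left(11 + a \right)} + 253} = \sqrt{\left(-2 + \left(1 + \left(11 - 6\right)\right)^{2}\right) + 253} = \sqrt{\left(-2 + \left(1 + 5\right)^{2}\right) + 253} = \sqrt{\left(-2 + 6^{2}\right) + 253} = \sqrt{\left(-2 + 36\right) + 253} = \sqrt{34 + 253} = \sqrt{287}$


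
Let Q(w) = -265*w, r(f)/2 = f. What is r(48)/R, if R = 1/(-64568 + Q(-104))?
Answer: -3552768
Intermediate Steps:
r(f) = 2*f
R = -1/37008 (R = 1/(-64568 - 265*(-104)) = 1/(-64568 + 27560) = 1/(-37008) = -1/37008 ≈ -2.7021e-5)
r(48)/R = (2*48)/(-1/37008) = 96*(-37008) = -3552768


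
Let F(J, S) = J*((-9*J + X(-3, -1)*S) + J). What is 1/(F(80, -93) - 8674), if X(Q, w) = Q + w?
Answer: -1/30114 ≈ -3.3207e-5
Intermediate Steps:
F(J, S) = J*(-8*J - 4*S) (F(J, S) = J*((-9*J + (-3 - 1)*S) + J) = J*((-9*J - 4*S) + J) = J*(-8*J - 4*S))
1/(F(80, -93) - 8674) = 1/(-4*80*(-93 + 2*80) - 8674) = 1/(-4*80*(-93 + 160) - 8674) = 1/(-4*80*67 - 8674) = 1/(-21440 - 8674) = 1/(-30114) = -1/30114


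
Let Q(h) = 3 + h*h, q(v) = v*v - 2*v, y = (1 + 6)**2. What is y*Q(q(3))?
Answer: 588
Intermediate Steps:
y = 49 (y = 7**2 = 49)
q(v) = v**2 - 2*v
Q(h) = 3 + h**2
y*Q(q(3)) = 49*(3 + (3*(-2 + 3))**2) = 49*(3 + (3*1)**2) = 49*(3 + 3**2) = 49*(3 + 9) = 49*12 = 588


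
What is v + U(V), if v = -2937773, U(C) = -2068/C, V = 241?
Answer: -708005361/241 ≈ -2.9378e+6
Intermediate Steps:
v + U(V) = -2937773 - 2068/241 = -708005361/241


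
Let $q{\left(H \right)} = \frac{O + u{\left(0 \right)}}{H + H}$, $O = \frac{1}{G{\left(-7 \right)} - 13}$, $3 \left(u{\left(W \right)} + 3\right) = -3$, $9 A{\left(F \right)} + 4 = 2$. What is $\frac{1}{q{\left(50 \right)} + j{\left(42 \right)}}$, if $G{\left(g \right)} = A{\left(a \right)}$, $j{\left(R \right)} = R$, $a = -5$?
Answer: $\frac{2380}{99863} \approx 0.023833$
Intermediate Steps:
$A{\left(F \right)} = - \frac{2}{9}$ ($A{\left(F \right)} = - \frac{4}{9} + \frac{1}{9} \cdot 2 = - \frac{4}{9} + \frac{2}{9} = - \frac{2}{9}$)
$u{\left(W \right)} = -4$ ($u{\left(W \right)} = -3 + \frac{1}{3} \left(-3\right) = -3 - 1 = -4$)
$G{\left(g \right)} = - \frac{2}{9}$
$O = - \frac{9}{119}$ ($O = \frac{1}{- \frac{2}{9} - 13} = \frac{1}{- \frac{119}{9}} = - \frac{9}{119} \approx -0.07563$)
$q{\left(H \right)} = - \frac{485}{238 H}$ ($q{\left(H \right)} = \frac{- \frac{9}{119} - 4}{H + H} = - \frac{485}{119 \cdot 2 H} = - \frac{485 \frac{1}{2 H}}{119} = - \frac{485}{238 H}$)
$\frac{1}{q{\left(50 \right)} + j{\left(42 \right)}} = \frac{1}{- \frac{485}{238 \cdot 50} + 42} = \frac{1}{\left(- \frac{485}{238}\right) \frac{1}{50} + 42} = \frac{1}{- \frac{97}{2380} + 42} = \frac{1}{\frac{99863}{2380}} = \frac{2380}{99863}$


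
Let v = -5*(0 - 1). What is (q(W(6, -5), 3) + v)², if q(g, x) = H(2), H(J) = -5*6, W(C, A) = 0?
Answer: 625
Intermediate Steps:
H(J) = -30
v = 5 (v = -5*(-1) = 5)
q(g, x) = -30
(q(W(6, -5), 3) + v)² = (-30 + 5)² = (-25)² = 625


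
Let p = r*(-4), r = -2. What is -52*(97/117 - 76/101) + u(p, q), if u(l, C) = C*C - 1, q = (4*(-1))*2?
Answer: 53647/909 ≈ 59.018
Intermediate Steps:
q = -8 (q = -4*2 = -8)
p = 8 (p = -2*(-4) = 8)
u(l, C) = -1 + C**2 (u(l, C) = C**2 - 1 = -1 + C**2)
-52*(97/117 - 76/101) + u(p, q) = -52*(97/117 - 76/101) + (-1 + (-8)**2) = -52*(97*(1/117) - 76*1/101) + (-1 + 64) = -52*(97/117 - 76/101) + 63 = -52*905/11817 + 63 = -3620/909 + 63 = 53647/909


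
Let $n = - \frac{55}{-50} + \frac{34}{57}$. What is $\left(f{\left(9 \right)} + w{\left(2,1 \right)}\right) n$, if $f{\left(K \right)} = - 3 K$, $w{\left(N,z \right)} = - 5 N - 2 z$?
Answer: $- \frac{12571}{190} \approx -66.163$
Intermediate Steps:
$n = \frac{967}{570}$ ($n = \left(-55\right) \left(- \frac{1}{50}\right) + 34 \cdot \frac{1}{57} = \frac{11}{10} + \frac{34}{57} = \frac{967}{570} \approx 1.6965$)
$\left(f{\left(9 \right)} + w{\left(2,1 \right)}\right) n = \left(\left(-3\right) 9 - 12\right) \frac{967}{570} = \left(-27 - 12\right) \frac{967}{570} = \left(-39\right) \frac{967}{570} = - \frac{12571}{190}$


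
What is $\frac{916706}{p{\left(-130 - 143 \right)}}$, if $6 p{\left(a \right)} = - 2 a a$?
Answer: $- \frac{130958}{3549} \approx -36.9$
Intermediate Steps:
$p{\left(a \right)} = - \frac{a^{2}}{3}$ ($p{\left(a \right)} = \frac{- 2 a a}{6} = \frac{\left(-2\right) a^{2}}{6} = - \frac{a^{2}}{3}$)
$\frac{916706}{p{\left(-130 - 143 \right)}} = \frac{916706}{\left(- \frac{1}{3}\right) \left(-130 - 143\right)^{2}} = \frac{916706}{\left(- \frac{1}{3}\right) \left(-273\right)^{2}} = \frac{916706}{\left(- \frac{1}{3}\right) 74529} = \frac{916706}{-24843} = 916706 \left(- \frac{1}{24843}\right) = - \frac{130958}{3549}$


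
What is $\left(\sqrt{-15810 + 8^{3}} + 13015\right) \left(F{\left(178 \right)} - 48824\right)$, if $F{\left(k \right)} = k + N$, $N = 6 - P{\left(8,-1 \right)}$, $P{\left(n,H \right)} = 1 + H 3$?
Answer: $-633023570 - 48638 i \sqrt{15298} \approx -6.3302 \cdot 10^{8} - 6.0158 \cdot 10^{6} i$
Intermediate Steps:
$P{\left(n,H \right)} = 1 + 3 H$
$N = 8$ ($N = 6 - \left(1 + 3 \left(-1\right)\right) = 6 - \left(1 - 3\right) = 6 - -2 = 6 + 2 = 8$)
$F{\left(k \right)} = 8 + k$ ($F{\left(k \right)} = k + 8 = 8 + k$)
$\left(\sqrt{-15810 + 8^{3}} + 13015\right) \left(F{\left(178 \right)} - 48824\right) = \left(\sqrt{-15810 + 8^{3}} + 13015\right) \left(\left(8 + 178\right) - 48824\right) = \left(\sqrt{-15810 + 512} + 13015\right) \left(186 - 48824\right) = \left(\sqrt{-15298} + 13015\right) \left(-48638\right) = \left(i \sqrt{15298} + 13015\right) \left(-48638\right) = \left(13015 + i \sqrt{15298}\right) \left(-48638\right) = -633023570 - 48638 i \sqrt{15298}$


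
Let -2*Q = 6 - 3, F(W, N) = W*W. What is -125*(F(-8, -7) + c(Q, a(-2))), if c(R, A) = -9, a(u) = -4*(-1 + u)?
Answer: -6875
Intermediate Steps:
F(W, N) = W²
Q = -3/2 (Q = -(6 - 3)/2 = -½*3 = -3/2 ≈ -1.5000)
a(u) = 4 - 4*u
-125*(F(-8, -7) + c(Q, a(-2))) = -125*((-8)² - 9) = -125*(64 - 9) = -125*55 = -6875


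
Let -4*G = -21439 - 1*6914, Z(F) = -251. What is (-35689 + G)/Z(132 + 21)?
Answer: 114403/1004 ≈ 113.95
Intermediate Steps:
G = 28353/4 (G = -(-21439 - 1*6914)/4 = -(-21439 - 6914)/4 = -¼*(-28353) = 28353/4 ≈ 7088.3)
(-35689 + G)/Z(132 + 21) = (-35689 + 28353/4)/(-251) = -114403/4*(-1/251) = 114403/1004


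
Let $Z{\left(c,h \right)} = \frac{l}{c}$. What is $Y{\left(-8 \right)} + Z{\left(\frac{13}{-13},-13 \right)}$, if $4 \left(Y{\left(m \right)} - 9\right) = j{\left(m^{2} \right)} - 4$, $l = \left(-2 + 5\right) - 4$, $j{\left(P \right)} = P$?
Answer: $25$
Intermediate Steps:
$l = -1$ ($l = 3 - 4 = -1$)
$Y{\left(m \right)} = 8 + \frac{m^{2}}{4}$ ($Y{\left(m \right)} = 9 + \frac{m^{2} - 4}{4} = 9 + \frac{-4 + m^{2}}{4} = 9 + \left(-1 + \frac{m^{2}}{4}\right) = 8 + \frac{m^{2}}{4}$)
$Z{\left(c,h \right)} = - \frac{1}{c}$
$Y{\left(-8 \right)} + Z{\left(\frac{13}{-13},-13 \right)} = \left(8 + \frac{\left(-8\right)^{2}}{4}\right) - \frac{1}{13 \frac{1}{-13}} = \left(8 + \frac{1}{4} \cdot 64\right) - \frac{1}{13 \left(- \frac{1}{13}\right)} = \left(8 + 16\right) - \frac{1}{-1} = 24 - -1 = 24 + 1 = 25$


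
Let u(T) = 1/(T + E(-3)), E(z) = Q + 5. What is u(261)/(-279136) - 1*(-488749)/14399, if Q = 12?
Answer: 3447893504163/101578148672 ≈ 33.943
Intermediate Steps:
E(z) = 17 (E(z) = 12 + 5 = 17)
u(T) = 1/(17 + T) (u(T) = 1/(T + 17) = 1/(17 + T))
u(261)/(-279136) - 1*(-488749)/14399 = 1/((17 + 261)*(-279136)) - 1*(-488749)/14399 = -1/279136/278 + 488749*(1/14399) = (1/278)*(-1/279136) + 488749/14399 = -1/77599808 + 488749/14399 = 3447893504163/101578148672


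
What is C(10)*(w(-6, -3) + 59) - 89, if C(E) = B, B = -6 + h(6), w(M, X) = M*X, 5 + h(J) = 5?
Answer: -551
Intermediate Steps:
h(J) = 0 (h(J) = -5 + 5 = 0)
B = -6 (B = -6 + 0 = -6)
C(E) = -6
C(10)*(w(-6, -3) + 59) - 89 = -6*(-6*(-3) + 59) - 89 = -6*(18 + 59) - 89 = -6*77 - 89 = -462 - 89 = -551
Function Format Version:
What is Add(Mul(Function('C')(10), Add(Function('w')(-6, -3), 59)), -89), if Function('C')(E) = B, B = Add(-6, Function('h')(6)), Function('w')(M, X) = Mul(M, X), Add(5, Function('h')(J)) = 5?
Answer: -551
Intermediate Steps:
Function('h')(J) = 0 (Function('h')(J) = Add(-5, 5) = 0)
B = -6 (B = Add(-6, 0) = -6)
Function('C')(E) = -6
Add(Mul(Function('C')(10), Add(Function('w')(-6, -3), 59)), -89) = Add(Mul(-6, Add(Mul(-6, -3), 59)), -89) = Add(Mul(-6, Add(18, 59)), -89) = Add(Mul(-6, 77), -89) = Add(-462, -89) = -551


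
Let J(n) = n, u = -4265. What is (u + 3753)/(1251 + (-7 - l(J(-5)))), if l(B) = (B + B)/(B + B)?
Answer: -512/1243 ≈ -0.41191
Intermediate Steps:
l(B) = 1 (l(B) = (2*B)/((2*B)) = (2*B)*(1/(2*B)) = 1)
(u + 3753)/(1251 + (-7 - l(J(-5)))) = (-4265 + 3753)/(1251 + (-7 - 1*1)) = -512/(1251 + (-7 - 1)) = -512/(1251 - 8) = -512/1243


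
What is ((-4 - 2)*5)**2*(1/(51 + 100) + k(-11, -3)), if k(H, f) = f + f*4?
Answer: -2037600/151 ≈ -13494.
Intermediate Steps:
k(H, f) = 5*f (k(H, f) = f + 4*f = 5*f)
((-4 - 2)*5)**2*(1/(51 + 100) + k(-11, -3)) = ((-4 - 2)*5)**2*(1/(51 + 100) + 5*(-3)) = (-6*5)**2*(1/151 - 15) = (-30)**2*(1/151 - 15) = 900*(-2264/151) = -2037600/151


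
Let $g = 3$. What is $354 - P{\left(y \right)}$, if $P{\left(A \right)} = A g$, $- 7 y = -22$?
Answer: $\frac{2412}{7} \approx 344.57$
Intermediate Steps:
$y = \frac{22}{7}$ ($y = \left(- \frac{1}{7}\right) \left(-22\right) = \frac{22}{7} \approx 3.1429$)
$P{\left(A \right)} = 3 A$ ($P{\left(A \right)} = A 3 = 3 A$)
$354 - P{\left(y \right)} = 354 - 3 \cdot \frac{22}{7} = 354 - \frac{66}{7} = \frac{2412}{7}$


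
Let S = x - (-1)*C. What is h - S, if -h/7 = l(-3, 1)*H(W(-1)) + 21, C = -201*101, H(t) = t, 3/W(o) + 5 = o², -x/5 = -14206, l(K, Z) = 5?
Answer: -203399/4 ≈ -50850.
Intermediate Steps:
x = 71030 (x = -5*(-14206) = 71030)
W(o) = 3/(-5 + o²)
C = -20301
h = -483/4 (h = -7*(5*(3/(-5 + (-1)²)) + 21) = -7*(5*(3/(-5 + 1)) + 21) = -7*(5*(3/(-4)) + 21) = -7*(5*(3*(-¼)) + 21) = -7*(5*(-¾) + 21) = -7*(-15/4 + 21) = -7*69/4 = -483/4 ≈ -120.75)
S = 50729 (S = 71030 - (-1)*(-20301) = 71030 - 1*20301 = 71030 - 20301 = 50729)
h - S = -483/4 - 1*50729 = -483/4 - 50729 = -203399/4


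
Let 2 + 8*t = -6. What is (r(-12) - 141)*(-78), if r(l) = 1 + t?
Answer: 10998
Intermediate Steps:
t = -1 (t = -¼ + (⅛)*(-6) = -¼ - ¾ = -1)
r(l) = 0 (r(l) = 1 - 1 = 0)
(r(-12) - 141)*(-78) = (0 - 141)*(-78) = -141*(-78) = 10998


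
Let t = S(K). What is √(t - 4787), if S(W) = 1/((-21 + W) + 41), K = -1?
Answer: 2*I*√432022/19 ≈ 69.188*I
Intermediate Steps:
S(W) = 1/(20 + W)
t = 1/19 (t = 1/(20 - 1) = 1/19 ≈ 0.052632)
√(t - 4787) = √(1/19 - 4787) = √(-90952/19) = 2*I*√432022/19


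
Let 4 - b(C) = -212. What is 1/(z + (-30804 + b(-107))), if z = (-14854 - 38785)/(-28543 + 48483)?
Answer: -19940/609978359 ≈ -3.2690e-5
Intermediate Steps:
b(C) = 216 (b(C) = 4 - 1*(-212) = 4 + 212 = 216)
z = -53639/19940 ≈ -2.6900
1/(z + (-30804 + b(-107))) = 1/(-53639/19940 + (-30804 + 216)) = 1/(-53639/19940 - 30588) = 1/(-609978359/19940) = -19940/609978359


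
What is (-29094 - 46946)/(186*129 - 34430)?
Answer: 19010/2609 ≈ 7.2863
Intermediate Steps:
(-29094 - 46946)/(186*129 - 34430) = -76040/(23994 - 34430) = -76040/(-10436) = -76040*(-1/10436) = 19010/2609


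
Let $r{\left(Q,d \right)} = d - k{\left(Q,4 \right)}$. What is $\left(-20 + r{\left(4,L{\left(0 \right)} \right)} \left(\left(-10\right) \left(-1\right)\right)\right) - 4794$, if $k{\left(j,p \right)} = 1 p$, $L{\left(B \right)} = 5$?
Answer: $-4804$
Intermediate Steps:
$k{\left(j,p \right)} = p$
$r{\left(Q,d \right)} = -4 + d$ ($r{\left(Q,d \right)} = d - 4 = -4 + d$)
$\left(-20 + r{\left(4,L{\left(0 \right)} \right)} \left(\left(-10\right) \left(-1\right)\right)\right) - 4794 = \left(-20 + \left(-4 + 5\right) \left(\left(-10\right) \left(-1\right)\right)\right) - 4794 = \left(-20 + 1 \cdot 10\right) - 4794 = \left(-20 + 10\right) - 4794 = -10 - 4794 = -4804$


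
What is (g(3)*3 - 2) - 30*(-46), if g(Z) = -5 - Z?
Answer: 1354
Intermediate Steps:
(g(3)*3 - 2) - 30*(-46) = ((-5 - 1*3)*3 - 2) - 30*(-46) = ((-5 - 3)*3 - 2) + 1380 = (-8*3 - 2) + 1380 = (-24 - 2) + 1380 = -26 + 1380 = 1354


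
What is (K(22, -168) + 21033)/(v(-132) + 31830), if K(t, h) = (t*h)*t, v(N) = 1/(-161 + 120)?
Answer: -2471439/1305029 ≈ -1.8938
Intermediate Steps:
v(N) = -1/41 (v(N) = 1/(-41) = -1/41)
K(t, h) = h*t² (K(t, h) = (h*t)*t = h*t²)
(K(22, -168) + 21033)/(v(-132) + 31830) = (-168*22² + 21033)/(-1/41 + 31830) = (-168*484 + 21033)/(1305029/41) = (-81312 + 21033)*(41/1305029) = -60279*41/1305029 = -2471439/1305029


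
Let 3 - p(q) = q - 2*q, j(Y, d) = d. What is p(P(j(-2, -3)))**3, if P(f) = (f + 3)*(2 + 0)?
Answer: 27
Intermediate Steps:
P(f) = 6 + 2*f (P(f) = (3 + f)*2 = 6 + 2*f)
p(q) = 3 + q (p(q) = 3 - (q - 2*q) = 3 - (-1)*q = 3 + q)
p(P(j(-2, -3)))**3 = (3 + (6 + 2*(-3)))**3 = (3 + (6 - 6))**3 = (3 + 0)**3 = 3**3 = 27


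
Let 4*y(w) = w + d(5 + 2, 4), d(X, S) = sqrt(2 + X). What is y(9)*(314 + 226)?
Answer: 1620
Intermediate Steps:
y(w) = 3/4 + w/4 (y(w) = (w + sqrt(2 + (5 + 2)))/4 = (w + sqrt(2 + 7))/4 = (w + sqrt(9))/4 = (w + 3)/4 = (3 + w)/4 = 3/4 + w/4)
y(9)*(314 + 226) = (3/4 + (1/4)*9)*(314 + 226) = (3/4 + 9/4)*540 = 3*540 = 1620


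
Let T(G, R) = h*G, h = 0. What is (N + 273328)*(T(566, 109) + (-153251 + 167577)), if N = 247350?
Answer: 7459233028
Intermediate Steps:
T(G, R) = 0 (T(G, R) = 0*G = 0)
(N + 273328)*(T(566, 109) + (-153251 + 167577)) = (247350 + 273328)*(0 + (-153251 + 167577)) = 520678*(0 + 14326) = 520678*14326 = 7459233028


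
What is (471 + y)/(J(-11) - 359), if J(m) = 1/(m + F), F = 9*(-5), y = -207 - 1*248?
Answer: -896/20105 ≈ -0.044566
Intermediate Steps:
y = -455 (y = -207 - 248 = -455)
F = -45
J(m) = 1/(-45 + m) (J(m) = 1/(m - 45) = 1/(-45 + m))
(471 + y)/(J(-11) - 359) = (471 - 455)/(1/(-45 - 11) - 359) = 16/(1/(-56) - 359) = 16/(-1/56 - 359) = 16/(-20105/56) = 16*(-56/20105) = -896/20105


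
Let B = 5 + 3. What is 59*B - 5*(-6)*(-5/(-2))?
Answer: 547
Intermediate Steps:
B = 8
59*B - 5*(-6)*(-5/(-2)) = 59*8 - 5*(-6)*(-5/(-2)) = 472 - (-30)*(-5*(-½)) = 472 - (-30)*5/2 = 472 - 1*(-75) = 472 + 75 = 547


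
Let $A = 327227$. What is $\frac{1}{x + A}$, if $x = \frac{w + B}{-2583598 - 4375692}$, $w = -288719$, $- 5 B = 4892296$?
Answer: $\frac{34796450}{11386344280041} \approx 3.056 \cdot 10^{-6}$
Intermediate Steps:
$B = - \frac{4892296}{5}$ ($B = \left(- \frac{1}{5}\right) 4892296 = - \frac{4892296}{5} \approx -9.7846 \cdot 10^{5}$)
$x = \frac{6335891}{34796450}$ ($x = \frac{-288719 - \frac{4892296}{5}}{-2583598 - 4375692} = - \frac{6335891}{5 \left(-2583598 - 4375692\right)} = - \frac{6335891}{5 \left(-6959290\right)} = \left(- \frac{6335891}{5}\right) \left(- \frac{1}{6959290}\right) = \frac{6335891}{34796450} \approx 0.18208$)
$\frac{1}{x + A} = \frac{1}{\frac{6335891}{34796450} + 327227} = \frac{1}{\frac{11386344280041}{34796450}} = \frac{34796450}{11386344280041}$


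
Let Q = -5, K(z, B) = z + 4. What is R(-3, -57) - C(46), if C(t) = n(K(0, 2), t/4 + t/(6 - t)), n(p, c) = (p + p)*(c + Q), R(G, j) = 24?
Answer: -94/5 ≈ -18.800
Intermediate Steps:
K(z, B) = 4 + z
n(p, c) = 2*p*(-5 + c) (n(p, c) = (p + p)*(c - 5) = (2*p)*(-5 + c) = 2*p*(-5 + c))
C(t) = -40 + 2*t + 8*t/(6 - t) (C(t) = 2*(4 + 0)*(-5 + (t/4 + t/(6 - t))) = 2*4*(-5 + (t*(¼) + t/(6 - t))) = 2*4*(-5 + (t/4 + t/(6 - t))) = 2*4*(-5 + t/4 + t/(6 - t)) = -40 + 2*t + 8*t/(6 - t))
R(-3, -57) - C(46) = 24 - 2*(120 + 46² - 30*46)/(-6 + 46) = 24 - 2*(120 + 2116 - 1380)/40 = 24 - 2*856/40 = 24 - 1*214/5 = 24 - 214/5 = -94/5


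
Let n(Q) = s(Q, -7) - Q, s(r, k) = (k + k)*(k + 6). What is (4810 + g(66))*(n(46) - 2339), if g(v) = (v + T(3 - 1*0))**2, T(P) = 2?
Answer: -22368014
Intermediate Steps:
s(r, k) = 2*k*(6 + k) (s(r, k) = (2*k)*(6 + k) = 2*k*(6 + k))
g(v) = (2 + v)**2 (g(v) = (v + 2)**2 = (2 + v)**2)
n(Q) = 14 - Q (n(Q) = 2*(-7)*(6 - 7) - Q = 2*(-7)*(-1) - Q = 14 - Q)
(4810 + g(66))*(n(46) - 2339) = (4810 + (2 + 66)**2)*((14 - 1*46) - 2339) = (4810 + 68**2)*((14 - 46) - 2339) = (4810 + 4624)*(-32 - 2339) = 9434*(-2371) = -22368014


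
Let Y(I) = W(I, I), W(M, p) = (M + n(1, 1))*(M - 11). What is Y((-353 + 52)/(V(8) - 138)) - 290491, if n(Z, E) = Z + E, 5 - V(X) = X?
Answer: -5775980321/19881 ≈ -2.9053e+5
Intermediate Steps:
V(X) = 5 - X
n(Z, E) = E + Z
W(M, p) = (-11 + M)*(2 + M) (W(M, p) = (M + (1 + 1))*(M - 11) = (M + 2)*(-11 + M) = (2 + M)*(-11 + M) = (-11 + M)*(2 + M))
Y(I) = -22 + I² - 9*I
Y((-353 + 52)/(V(8) - 138)) - 290491 = (-22 + ((-353 + 52)/((5 - 1*8) - 138))² - 9*(-353 + 52)/((5 - 1*8) - 138)) - 290491 = (-22 + (-301/((5 - 8) - 138))² - (-2709)/((5 - 8) - 138)) - 290491 = (-22 + (-301/(-3 - 138))² - (-2709)/(-3 - 138)) - 290491 = (-22 + (-301/(-141))² - (-2709)/(-141)) - 290491 = (-22 + (-301*(-1/141))² - (-2709)*(-1)/141) - 290491 = (-22 + (301/141)² - 9*301/141) - 290491 = (-22 + 90601/19881 - 903/47) - 290491 = -728750/19881 - 290491 = -5775980321/19881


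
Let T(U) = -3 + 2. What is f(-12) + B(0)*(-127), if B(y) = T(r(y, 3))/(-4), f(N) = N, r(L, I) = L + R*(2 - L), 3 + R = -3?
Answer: -175/4 ≈ -43.750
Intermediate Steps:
R = -6 (R = -3 - 3 = -6)
r(L, I) = -12 + 7*L (r(L, I) = L - 6*(2 - L) = L + (-12 + 6*L) = -12 + 7*L)
T(U) = -1
B(y) = ¼ (B(y) = -1/(-4) = -1*(-¼) = ¼)
f(-12) + B(0)*(-127) = -12 + (¼)*(-127) = -12 - 127/4 = -175/4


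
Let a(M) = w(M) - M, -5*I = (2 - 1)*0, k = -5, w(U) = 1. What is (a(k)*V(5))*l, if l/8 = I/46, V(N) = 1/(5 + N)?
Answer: 0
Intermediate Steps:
I = 0 (I = -(2 - 1)*0/5 = -0/5 = -1/5*0 = 0)
a(M) = 1 - M
l = 0 (l = 8*(0/46) = 8*(0*(1/46)) = 8*0 = 0)
(a(k)*V(5))*l = ((1 - 1*(-5))/(5 + 5))*0 = ((1 + 5)/10)*0 = (6*(1/10))*0 = (3/5)*0 = 0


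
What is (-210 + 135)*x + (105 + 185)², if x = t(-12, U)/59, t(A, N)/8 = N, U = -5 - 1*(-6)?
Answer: 4961300/59 ≈ 84090.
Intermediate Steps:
U = 1 (U = -5 + 6 = 1)
t(A, N) = 8*N
x = 8/59 (x = (8*1)/59 = 8*(1/59) = 8/59 ≈ 0.13559)
(-210 + 135)*x + (105 + 185)² = (-210 + 135)*(8/59) + (105 + 185)² = -75*8/59 + 290² = -600/59 + 84100 = 4961300/59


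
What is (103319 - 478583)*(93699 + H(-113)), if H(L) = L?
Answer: -35119456704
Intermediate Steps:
(103319 - 478583)*(93699 + H(-113)) = (103319 - 478583)*(93699 - 113) = -375264*93586 = -35119456704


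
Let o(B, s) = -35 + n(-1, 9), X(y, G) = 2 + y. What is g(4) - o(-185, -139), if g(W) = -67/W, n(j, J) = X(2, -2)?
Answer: 57/4 ≈ 14.250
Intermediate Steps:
n(j, J) = 4 (n(j, J) = 2 + 2 = 4)
o(B, s) = -31 (o(B, s) = -35 + 4 = -31)
g(4) - o(-185, -139) = -67/4 - 1*(-31) = -67*1/4 + 31 = -67/4 + 31 = 57/4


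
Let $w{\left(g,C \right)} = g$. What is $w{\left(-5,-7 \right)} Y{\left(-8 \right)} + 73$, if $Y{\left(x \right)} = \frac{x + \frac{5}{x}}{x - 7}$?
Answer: $\frac{561}{8} \approx 70.125$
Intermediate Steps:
$Y{\left(x \right)} = \frac{x + \frac{5}{x}}{-7 + x}$
$w{\left(-5,-7 \right)} Y{\left(-8 \right)} + 73 = - 5 \frac{5 + \left(-8\right)^{2}}{\left(-8\right) \left(-7 - 8\right)} + 73 = - 5 \left(- \frac{5 + 64}{8 \left(-15\right)}\right) + 73 = - 5 \left(\left(- \frac{1}{8}\right) \left(- \frac{1}{15}\right) 69\right) + 73 = \left(-5\right) \frac{23}{40} + 73 = - \frac{23}{8} + 73 = \frac{561}{8}$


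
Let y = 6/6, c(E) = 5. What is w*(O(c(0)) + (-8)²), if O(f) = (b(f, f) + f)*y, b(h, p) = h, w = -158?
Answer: -11692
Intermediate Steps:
y = 1 (y = 6*(⅙) = 1)
O(f) = 2*f (O(f) = (f + f)*1 = (2*f)*1 = 2*f)
w*(O(c(0)) + (-8)²) = -158*(2*5 + (-8)²) = -158*(10 + 64) = -158*74 = -11692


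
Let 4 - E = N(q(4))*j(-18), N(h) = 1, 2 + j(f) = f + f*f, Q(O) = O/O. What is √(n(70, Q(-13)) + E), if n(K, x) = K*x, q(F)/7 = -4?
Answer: I*√230 ≈ 15.166*I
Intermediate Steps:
q(F) = -28 (q(F) = 7*(-4) = -28)
Q(O) = 1
j(f) = -2 + f + f² (j(f) = -2 + (f + f*f) = -2 + (f + f²) = -2 + f + f²)
E = -300 (E = 4 - (-2 - 18 + (-18)²) = 4 - (-2 - 18 + 324) = 4 - 304 = -300)
√(n(70, Q(-13)) + E) = √(70*1 - 300) = √(70 - 300) = √(-230) = I*√230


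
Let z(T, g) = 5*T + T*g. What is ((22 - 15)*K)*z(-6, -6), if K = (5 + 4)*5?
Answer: 1890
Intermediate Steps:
K = 45 (K = 9*5 = 45)
((22 - 15)*K)*z(-6, -6) = ((22 - 15)*45)*(-6*(5 - 6)) = (7*45)*(-6*(-1)) = 315*6 = 1890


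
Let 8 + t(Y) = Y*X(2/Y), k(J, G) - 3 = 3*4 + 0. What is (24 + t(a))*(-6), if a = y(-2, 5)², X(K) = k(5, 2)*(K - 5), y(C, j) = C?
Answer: 1524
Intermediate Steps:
k(J, G) = 15 (k(J, G) = 3 + (3*4 + 0) = 3 + (12 + 0) = 3 + 12 = 15)
X(K) = -75 + 15*K (X(K) = 15*(K - 5) = 15*(-5 + K) = -75 + 15*K)
a = 4 (a = (-2)² = 4)
t(Y) = -8 + Y*(-75 + 30/Y) (t(Y) = -8 + Y*(-75 + 15*(2/Y)) = -8 + Y*(-75 + 30/Y))
(24 + t(a))*(-6) = (24 + (22 - 75*4))*(-6) = (24 + (22 - 300))*(-6) = (24 - 278)*(-6) = -254*(-6) = 1524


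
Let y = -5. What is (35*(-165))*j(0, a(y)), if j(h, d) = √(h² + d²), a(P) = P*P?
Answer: -144375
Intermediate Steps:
a(P) = P²
j(h, d) = √(d² + h²)
(35*(-165))*j(0, a(y)) = (35*(-165))*√(((-5)²)² + 0²) = -5775*√(25² + 0) = -5775*√(625 + 0) = -5775*√625 = -5775*25 = -144375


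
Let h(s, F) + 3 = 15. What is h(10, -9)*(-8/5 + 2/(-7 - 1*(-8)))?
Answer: 24/5 ≈ 4.8000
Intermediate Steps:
h(s, F) = 12 (h(s, F) = -3 + 15 = 12)
h(10, -9)*(-8/5 + 2/(-7 - 1*(-8))) = 12*(-8/5 + 2/(-7 - 1*(-8))) = 12*(-8*⅕ + 2/(-7 + 8)) = 12*(-8/5 + 2/1) = 12*(-8/5 + 2*1) = 12*(-8/5 + 2) = 12*(⅖) = 24/5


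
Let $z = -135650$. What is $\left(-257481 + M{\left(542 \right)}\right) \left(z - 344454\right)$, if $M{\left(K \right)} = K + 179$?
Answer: $123271503040$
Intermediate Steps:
$M{\left(K \right)} = 179 + K$
$\left(-257481 + M{\left(542 \right)}\right) \left(z - 344454\right) = \left(-257481 + \left(179 + 542\right)\right) \left(-135650 - 344454\right) = \left(-257481 + 721\right) \left(-480104\right) = \left(-256760\right) \left(-480104\right) = 123271503040$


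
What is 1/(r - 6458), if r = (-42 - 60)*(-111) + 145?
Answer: 1/5009 ≈ 0.00019964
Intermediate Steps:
r = 11467 (r = -102*(-111) + 145 = 11322 + 145 = 11467)
1/(r - 6458) = 1/(11467 - 6458) = 1/5009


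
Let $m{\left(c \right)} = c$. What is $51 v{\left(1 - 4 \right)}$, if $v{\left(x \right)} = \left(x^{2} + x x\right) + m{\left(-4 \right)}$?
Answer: $714$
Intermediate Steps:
$v{\left(x \right)} = -4 + 2 x^{2}$ ($v{\left(x \right)} = \left(x^{2} + x x\right) - 4 = \left(x^{2} + x^{2}\right) - 4 = 2 x^{2} - 4 = -4 + 2 x^{2}$)
$51 v{\left(1 - 4 \right)} = 51 \left(-4 + 2 \left(1 - 4\right)^{2}\right) = 51 \left(-4 + 2 \left(-3\right)^{2}\right) = 51 \left(-4 + 2 \cdot 9\right) = 51 \left(-4 + 18\right) = 51 \cdot 14 = 714$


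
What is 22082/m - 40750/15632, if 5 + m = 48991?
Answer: -412748419/191437288 ≈ -2.1561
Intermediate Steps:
m = 48986 (m = -5 + 48991 = 48986)
22082/m - 40750/15632 = 22082/48986 - 40750/15632 = 22082*(1/48986) - 40750*1/15632 = 11041/24493 - 20375/7816 = -412748419/191437288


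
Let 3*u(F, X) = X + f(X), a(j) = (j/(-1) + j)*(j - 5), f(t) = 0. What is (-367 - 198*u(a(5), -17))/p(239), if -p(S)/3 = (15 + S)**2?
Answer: -755/193548 ≈ -0.0039008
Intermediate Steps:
a(j) = 0 (a(j) = (j*(-1) + j)*(-5 + j) = (-j + j)*(-5 + j) = 0*(-5 + j) = 0)
u(F, X) = X/3 (u(F, X) = (X + 0)/3 = X/3)
p(S) = -3*(15 + S)**2
(-367 - 198*u(a(5), -17))/p(239) = (-367 - 66*(-17))/((-3*(15 + 239)**2)) = (-367 - 198*(-17/3))/((-3*254**2)) = (-367 + 1122)/((-3*64516)) = 755/(-193548) = 755*(-1/193548) = -755/193548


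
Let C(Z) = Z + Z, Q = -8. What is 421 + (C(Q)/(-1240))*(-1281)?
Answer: 62693/155 ≈ 404.47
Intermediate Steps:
C(Z) = 2*Z
421 + (C(Q)/(-1240))*(-1281) = 421 + ((2*(-8))/(-1240))*(-1281) = 421 - 16*(-1/1240)*(-1281) = 421 + (2/155)*(-1281) = 421 - 2562/155 = 62693/155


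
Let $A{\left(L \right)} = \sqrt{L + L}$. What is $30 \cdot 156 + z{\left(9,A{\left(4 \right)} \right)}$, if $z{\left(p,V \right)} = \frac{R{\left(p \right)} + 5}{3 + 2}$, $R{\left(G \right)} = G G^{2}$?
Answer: $\frac{24134}{5} \approx 4826.8$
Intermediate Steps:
$A{\left(L \right)} = \sqrt{2} \sqrt{L}$ ($A{\left(L \right)} = \sqrt{2 L} = \sqrt{2} \sqrt{L}$)
$R{\left(G \right)} = G^{3}$
$z{\left(p,V \right)} = 1 + \frac{p^{3}}{5}$ ($z{\left(p,V \right)} = \frac{p^{3} + 5}{3 + 2} = \frac{5 + p^{3}}{5} = \left(5 + p^{3}\right) \frac{1}{5} = 1 + \frac{p^{3}}{5}$)
$30 \cdot 156 + z{\left(9,A{\left(4 \right)} \right)} = 30 \cdot 156 + \left(1 + \frac{9^{3}}{5}\right) = 4680 + \left(1 + \frac{1}{5} \cdot 729\right) = 4680 + \left(1 + \frac{729}{5}\right) = 4680 + \frac{734}{5} = \frac{24134}{5}$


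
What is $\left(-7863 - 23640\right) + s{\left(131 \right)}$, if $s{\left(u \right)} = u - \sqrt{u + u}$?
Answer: $-31372 - \sqrt{262} \approx -31388.0$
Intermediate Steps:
$s{\left(u \right)} = u - \sqrt{2} \sqrt{u}$ ($s{\left(u \right)} = u - \sqrt{2 u} = u - \sqrt{2} \sqrt{u}$)
$\left(-7863 - 23640\right) + s{\left(131 \right)} = \left(-7863 - 23640\right) + \left(131 - \sqrt{2} \sqrt{131}\right) = -31503 + \left(131 - \sqrt{262}\right) = -31372 - \sqrt{262}$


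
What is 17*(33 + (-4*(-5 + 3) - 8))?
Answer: 561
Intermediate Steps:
17*(33 + (-4*(-5 + 3) - 8)) = 17*(33 + (-4*(-2) - 8)) = 17*(33 + (8 - 8)) = 17*(33 + 0) = 17*33 = 561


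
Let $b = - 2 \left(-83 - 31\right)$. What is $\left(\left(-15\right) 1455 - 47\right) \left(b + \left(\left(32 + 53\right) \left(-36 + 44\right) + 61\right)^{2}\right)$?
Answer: $-12014486448$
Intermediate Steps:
$b = 228$ ($b = \left(-2\right) \left(-114\right) = 228$)
$\left(\left(-15\right) 1455 - 47\right) \left(b + \left(\left(32 + 53\right) \left(-36 + 44\right) + 61\right)^{2}\right) = \left(\left(-15\right) 1455 - 47\right) \left(228 + \left(\left(32 + 53\right) \left(-36 + 44\right) + 61\right)^{2}\right) = \left(-21825 - 47\right) \left(228 + \left(85 \cdot 8 + 61\right)^{2}\right) = - 21872 \left(228 + \left(680 + 61\right)^{2}\right) = - 21872 \left(228 + 741^{2}\right) = - 21872 \left(228 + 549081\right) = \left(-21872\right) 549309 = -12014486448$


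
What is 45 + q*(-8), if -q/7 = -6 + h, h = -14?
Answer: -1075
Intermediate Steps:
q = 140 (q = -7*(-6 - 14) = -7*(-20) = 140)
45 + q*(-8) = 45 + 140*(-8) = 45 - 1120 = -1075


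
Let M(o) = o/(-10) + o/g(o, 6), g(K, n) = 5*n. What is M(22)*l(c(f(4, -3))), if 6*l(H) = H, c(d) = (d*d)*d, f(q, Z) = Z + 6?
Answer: -33/5 ≈ -6.6000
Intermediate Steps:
f(q, Z) = 6 + Z
c(d) = d³ (c(d) = d²*d = d³)
l(H) = H/6
M(o) = -o/15 (M(o) = o/(-10) + o/((5*6)) = o*(-⅒) + o/30 = -o/10 + o*(1/30) = -o/10 + o/30 = -o/15)
M(22)*l(c(f(4, -3))) = (-1/15*22)*((6 - 3)³/6) = -11*3³/45 = -11*27/45 = -22/15*9/2 = -33/5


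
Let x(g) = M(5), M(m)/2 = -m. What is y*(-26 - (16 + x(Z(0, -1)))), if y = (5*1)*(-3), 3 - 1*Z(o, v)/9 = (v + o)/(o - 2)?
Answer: 480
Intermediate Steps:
M(m) = -2*m (M(m) = 2*(-m) = -2*m)
Z(o, v) = 27 - 9*(o + v)/(-2 + o) (Z(o, v) = 27 - 9*(v + o)/(o - 2) = 27 - 9*(o + v)/(-2 + o))
x(g) = -10 (x(g) = -2*5 = -10)
y = -15 (y = 5*(-3) = -15)
y*(-26 - (16 + x(Z(0, -1)))) = -15*(-26 - (16 - 10)) = -15*(-26 - 1*6) = -15*(-26 - 6) = -15*(-32) = 480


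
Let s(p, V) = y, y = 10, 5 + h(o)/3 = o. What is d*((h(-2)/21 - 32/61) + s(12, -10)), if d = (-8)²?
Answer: 33088/61 ≈ 542.43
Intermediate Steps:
h(o) = -15 + 3*o
d = 64
s(p, V) = 10
d*((h(-2)/21 - 32/61) + s(12, -10)) = 64*(((-15 + 3*(-2))/21 - 32/61) + 10) = 64*(((-15 - 6)*(1/21) - 32*1/61) + 10) = 64*((-21*1/21 - 32/61) + 10) = 64*((-1 - 32/61) + 10) = 64*(-93/61 + 10) = 64*(517/61) = 33088/61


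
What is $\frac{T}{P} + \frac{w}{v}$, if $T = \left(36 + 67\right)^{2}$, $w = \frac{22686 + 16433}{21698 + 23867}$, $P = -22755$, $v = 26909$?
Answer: $- \frac{2601379165084}{5580020170335} \approx -0.4662$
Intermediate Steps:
$w = \frac{39119}{45565} \approx 0.85853$
$T = 10609$ ($T = 103^{2} = 10609$)
$\frac{T}{P} + \frac{w}{v} = \frac{10609}{-22755} + \frac{39119}{45565 \cdot 26909} = 10609 \left(- \frac{1}{22755}\right) + \frac{39119}{45565} \cdot \frac{1}{26909} = - \frac{10609}{22755} + \frac{39119}{1226108585} = - \frac{2601379165084}{5580020170335}$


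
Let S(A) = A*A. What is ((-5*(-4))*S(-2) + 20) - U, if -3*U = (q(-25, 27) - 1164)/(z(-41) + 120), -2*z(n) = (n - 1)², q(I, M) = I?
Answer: 229789/2286 ≈ 100.52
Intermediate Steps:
S(A) = A²
z(n) = -(-1 + n)²/2 (z(n) = -(n - 1)²/2 = -(-1 + n)²/2)
U = -1189/2286 (U = -(-25 - 1164)/(3*(-(-1 - 41)²/2 + 120)) = -(-1189)/(3*(-½*(-42)² + 120)) = -(-1189)/(3*(-½*1764 + 120)) = -(-1189)/(3*(-882 + 120)) = -(-1189)/(3*(-762)) = -(-1189)*(-1)/(3*762) = -⅓*1189/762 = -1189/2286 ≈ -0.52012)
((-5*(-4))*S(-2) + 20) - U = (-5*(-4)*(-2)² + 20) - 1*(-1189/2286) = (20*4 + 20) + 1189/2286 = (80 + 20) + 1189/2286 = 100 + 1189/2286 = 229789/2286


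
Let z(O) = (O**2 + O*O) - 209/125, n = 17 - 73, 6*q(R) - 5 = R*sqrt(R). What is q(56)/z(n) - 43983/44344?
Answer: -103406581159/104269284312 + 7000*sqrt(14)/2351373 ≈ -0.98059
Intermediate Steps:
q(R) = 5/6 + R**(3/2)/6 (q(R) = 5/6 + (R*sqrt(R))/6 = 5/6 + R**(3/2)/6)
n = -56
z(O) = -209/125 + 2*O**2 (z(O) = (O**2 + O**2) - 209*1/125 = 2*O**2 - 209/125 = -209/125 + 2*O**2)
q(56)/z(n) - 43983/44344 = (5/6 + 56**(3/2)/6)/(-209/125 + 2*(-56)**2) - 43983/44344 = (5/6 + (112*sqrt(14))/6)/(-209/125 + 2*3136) - 43983*1/44344 = (5/6 + 56*sqrt(14)/3)/(-209/125 + 6272) - 43983/44344 = (5/6 + 56*sqrt(14)/3)/(783791/125) - 43983/44344 = (5/6 + 56*sqrt(14)/3)*(125/783791) - 43983/44344 = (625/4702746 + 7000*sqrt(14)/2351373) - 43983/44344 = -103406581159/104269284312 + 7000*sqrt(14)/2351373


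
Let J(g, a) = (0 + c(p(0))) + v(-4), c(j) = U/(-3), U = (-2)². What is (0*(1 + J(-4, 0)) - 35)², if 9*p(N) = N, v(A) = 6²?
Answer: 1225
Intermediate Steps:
U = 4
v(A) = 36
p(N) = N/9
c(j) = -4/3 (c(j) = 4/(-3) = 4*(-⅓) = -4/3)
J(g, a) = 104/3 (J(g, a) = (0 - 4/3) + 36 = -4/3 + 36 = 104/3)
(0*(1 + J(-4, 0)) - 35)² = (0*(1 + 104/3) - 35)² = (0*(107/3) - 35)² = (0 - 35)² = (-35)² = 1225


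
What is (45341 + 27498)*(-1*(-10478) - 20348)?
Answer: -718920930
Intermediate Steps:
(45341 + 27498)*(-1*(-10478) - 20348) = 72839*(10478 - 20348) = 72839*(-9870) = -718920930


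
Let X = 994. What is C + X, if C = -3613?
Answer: -2619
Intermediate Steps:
C + X = -3613 + 994 = -2619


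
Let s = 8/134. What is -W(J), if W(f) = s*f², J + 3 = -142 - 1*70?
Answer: -184900/67 ≈ -2759.7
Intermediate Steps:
s = 4/67 (s = 8*(1/134) = 4/67 ≈ 0.059702)
J = -215 (J = -3 + (-142 - 1*70) = -3 + (-142 - 70) = -3 - 212 = -215)
W(f) = 4*f²/67
-W(J) = -4*(-215)²/67 = -4*46225/67 = -1*184900/67 = -184900/67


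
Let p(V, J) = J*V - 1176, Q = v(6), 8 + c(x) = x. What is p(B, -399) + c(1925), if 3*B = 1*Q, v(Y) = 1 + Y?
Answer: -190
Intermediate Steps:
c(x) = -8 + x
Q = 7 (Q = 1 + 6 = 7)
B = 7/3 (B = (1*7)/3 = (⅓)*7 = 7/3 ≈ 2.3333)
p(V, J) = -1176 + J*V
p(B, -399) + c(1925) = (-1176 - 399*7/3) + (-8 + 1925) = (-1176 - 931) + 1917 = -2107 + 1917 = -190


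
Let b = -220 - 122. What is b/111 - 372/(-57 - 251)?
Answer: -5337/2849 ≈ -1.8733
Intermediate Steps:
b = -342
b/111 - 372/(-57 - 251) = -342/111 - 372/(-57 - 251) = -342*1/111 - 372/(-308) = -114/37 - 372*(-1/308) = -114/37 + 93/77 = -5337/2849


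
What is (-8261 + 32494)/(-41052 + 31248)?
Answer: -24233/9804 ≈ -2.4717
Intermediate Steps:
(-8261 + 32494)/(-41052 + 31248) = 24233/(-9804) = 24233*(-1/9804) = -24233/9804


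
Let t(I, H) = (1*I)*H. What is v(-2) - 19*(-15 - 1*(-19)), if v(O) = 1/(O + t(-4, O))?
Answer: -455/6 ≈ -75.833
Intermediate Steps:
t(I, H) = H*I (t(I, H) = I*H = H*I)
v(O) = -1/(3*O) (v(O) = 1/(O + O*(-4)) = 1/(O - 4*O) = 1/(-3*O) = -1/(3*O))
v(-2) - 19*(-15 - 1*(-19)) = -⅓/(-2) - 19*(-15 - 1*(-19)) = -⅓*(-½) - 19*(-15 + 19) = ⅙ - 19*4 = ⅙ - 76 = -455/6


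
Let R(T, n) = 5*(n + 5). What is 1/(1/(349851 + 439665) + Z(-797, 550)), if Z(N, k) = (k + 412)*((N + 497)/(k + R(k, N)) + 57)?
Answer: 269224956/14785466669405 ≈ 1.8209e-5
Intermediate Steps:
R(T, n) = 25 + 5*n (R(T, n) = 5*(5 + n) = 25 + 5*n)
Z(N, k) = (57 + (497 + N)/(25 + k + 5*N))*(412 + k) (Z(N, k) = (k + 412)*((N + 497)/(k + (25 + 5*N)) + 57) = (412 + k)*((497 + N)/(25 + k + 5*N) + 57) = (412 + k)*(57 + (497 + N)/(25 + k + 5*N)) = (57 + (497 + N)/(25 + k + 5*N))*(412 + k))
1/(1/(349851 + 439665) + Z(-797, 550)) = 1/(1/(349851 + 439665) + (791864 + 57*550**2 + 25406*550 + 117832*(-797) + 286*(-797)*550)/(25 + 550 + 5*(-797))) = 1/(1/789516 + (791864 + 57*302500 + 13973300 - 93912104 - 125368100)/(25 + 550 - 3985)) = 1/(1/789516 + (791864 + 17242500 + 13973300 - 93912104 - 125368100)/(-3410)) = 1/(1/789516 - 1/3410*(-187272540)) = 1/(1/789516 + 18727254/341) = 1/(14785466669405/269224956) = 269224956/14785466669405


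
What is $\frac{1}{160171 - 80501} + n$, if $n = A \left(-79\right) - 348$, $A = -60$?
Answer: $\frac{349910641}{79670} \approx 4392.0$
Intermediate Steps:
$n = 4392$ ($n = \left(-60\right) \left(-79\right) - 348 = 4740 - 348 = 4392$)
$\frac{1}{160171 - 80501} + n = \frac{1}{160171 - 80501} + 4392 = \frac{1}{79670} + 4392 = \frac{349910641}{79670}$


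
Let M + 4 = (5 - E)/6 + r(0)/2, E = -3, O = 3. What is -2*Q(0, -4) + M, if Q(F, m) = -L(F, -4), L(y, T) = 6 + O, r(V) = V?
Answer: 46/3 ≈ 15.333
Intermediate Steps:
L(y, T) = 9 (L(y, T) = 6 + 3 = 9)
M = -8/3 (M = -4 + ((5 - 1*(-3))/6 + 0/2) = -4 + ((5 + 3)*(1/6) + 0*(1/2)) = -4 + (8*(1/6) + 0) = -4 + (4/3 + 0) = -4 + 4/3 = -8/3 ≈ -2.6667)
Q(F, m) = -9 (Q(F, m) = -1*9 = -9)
-2*Q(0, -4) + M = -2*(-9) - 8/3 = 18 - 8/3 = 46/3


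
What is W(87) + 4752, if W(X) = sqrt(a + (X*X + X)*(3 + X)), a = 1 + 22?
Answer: 4752 + sqrt(689063) ≈ 5582.1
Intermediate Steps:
a = 23
W(X) = sqrt(23 + (3 + X)*(X + X**2)) (W(X) = sqrt(23 + (X*X + X)*(3 + X)) = sqrt(23 + (X**2 + X)*(3 + X)) = sqrt(23 + (X + X**2)*(3 + X)) = sqrt(23 + (3 + X)*(X + X**2)))
W(87) + 4752 = sqrt(23 + 87**3 + 3*87 + 4*87**2) + 4752 = sqrt(23 + 658503 + 261 + 4*7569) + 4752 = sqrt(23 + 658503 + 261 + 30276) + 4752 = sqrt(689063) + 4752 = 4752 + sqrt(689063)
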